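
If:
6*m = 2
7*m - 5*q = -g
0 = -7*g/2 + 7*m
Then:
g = 2/3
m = 1/3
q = 3/5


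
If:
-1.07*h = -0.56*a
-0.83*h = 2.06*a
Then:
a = 0.00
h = 0.00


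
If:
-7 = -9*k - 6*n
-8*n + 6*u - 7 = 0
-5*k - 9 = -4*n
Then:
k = -13/33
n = 58/33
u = 695/198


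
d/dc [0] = 0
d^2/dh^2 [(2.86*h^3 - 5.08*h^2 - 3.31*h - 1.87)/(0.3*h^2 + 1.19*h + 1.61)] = (4.44089209850063e-16*h^5 + 8.368652*h^3 + 46.588884*h^2 + 50.067276*h - 17.142272)/(0.027*h^6 + 0.3213*h^5 + 1.70919*h^4 + 5.133779*h^3 + 9.172653*h^2 + 9.253797*h + 4.173281)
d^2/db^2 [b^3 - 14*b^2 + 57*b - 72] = 6*b - 28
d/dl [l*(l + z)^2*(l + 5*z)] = 4*l^3 + 21*l^2*z + 22*l*z^2 + 5*z^3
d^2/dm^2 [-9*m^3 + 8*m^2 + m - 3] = 16 - 54*m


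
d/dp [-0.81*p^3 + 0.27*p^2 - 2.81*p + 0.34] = -2.43*p^2 + 0.54*p - 2.81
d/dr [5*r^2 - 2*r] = 10*r - 2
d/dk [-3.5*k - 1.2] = -3.50000000000000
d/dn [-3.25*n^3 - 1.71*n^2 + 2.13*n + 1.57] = -9.75*n^2 - 3.42*n + 2.13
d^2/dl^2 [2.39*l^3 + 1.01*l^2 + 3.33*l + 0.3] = 14.34*l + 2.02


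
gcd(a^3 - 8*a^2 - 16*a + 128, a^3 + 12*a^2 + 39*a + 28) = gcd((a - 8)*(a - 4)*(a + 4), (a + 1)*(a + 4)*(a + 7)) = a + 4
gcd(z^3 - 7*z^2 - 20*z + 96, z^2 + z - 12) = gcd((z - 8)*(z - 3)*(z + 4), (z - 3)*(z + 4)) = z^2 + z - 12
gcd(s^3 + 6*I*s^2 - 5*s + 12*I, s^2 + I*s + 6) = s + 3*I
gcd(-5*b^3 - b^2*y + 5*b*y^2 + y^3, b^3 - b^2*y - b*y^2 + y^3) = -b^2 + y^2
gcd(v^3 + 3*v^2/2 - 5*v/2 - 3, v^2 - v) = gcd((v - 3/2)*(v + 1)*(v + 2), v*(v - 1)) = 1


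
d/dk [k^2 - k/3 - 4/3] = 2*k - 1/3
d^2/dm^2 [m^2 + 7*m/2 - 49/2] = 2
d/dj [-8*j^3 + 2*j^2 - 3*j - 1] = -24*j^2 + 4*j - 3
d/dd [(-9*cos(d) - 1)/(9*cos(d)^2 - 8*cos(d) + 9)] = (-81*cos(d)^2 - 18*cos(d) + 89)*sin(d)/(9*sin(d)^2 + 8*cos(d) - 18)^2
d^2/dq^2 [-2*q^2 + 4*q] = -4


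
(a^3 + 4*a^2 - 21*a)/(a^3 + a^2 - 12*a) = (a + 7)/(a + 4)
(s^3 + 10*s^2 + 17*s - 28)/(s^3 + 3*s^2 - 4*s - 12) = (s^3 + 10*s^2 + 17*s - 28)/(s^3 + 3*s^2 - 4*s - 12)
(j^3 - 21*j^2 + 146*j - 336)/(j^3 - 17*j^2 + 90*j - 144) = (j - 7)/(j - 3)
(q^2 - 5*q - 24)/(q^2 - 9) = (q - 8)/(q - 3)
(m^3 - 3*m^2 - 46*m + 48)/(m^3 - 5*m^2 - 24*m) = (m^2 + 5*m - 6)/(m*(m + 3))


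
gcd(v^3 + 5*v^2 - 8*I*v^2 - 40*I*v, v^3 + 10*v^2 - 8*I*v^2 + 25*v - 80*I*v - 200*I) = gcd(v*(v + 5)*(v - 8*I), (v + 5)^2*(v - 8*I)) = v^2 + v*(5 - 8*I) - 40*I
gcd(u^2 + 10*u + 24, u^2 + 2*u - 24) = u + 6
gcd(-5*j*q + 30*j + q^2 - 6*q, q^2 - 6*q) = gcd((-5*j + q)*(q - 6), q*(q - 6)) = q - 6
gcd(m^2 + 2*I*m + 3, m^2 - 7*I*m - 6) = m - I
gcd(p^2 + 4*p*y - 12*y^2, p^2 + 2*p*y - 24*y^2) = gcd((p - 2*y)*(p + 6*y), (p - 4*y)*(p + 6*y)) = p + 6*y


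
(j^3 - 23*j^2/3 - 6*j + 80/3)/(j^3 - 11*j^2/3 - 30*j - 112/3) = (3*j - 5)/(3*j + 7)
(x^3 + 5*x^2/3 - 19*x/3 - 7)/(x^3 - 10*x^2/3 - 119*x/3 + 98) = (x^2 + 4*x + 3)/(x^2 - x - 42)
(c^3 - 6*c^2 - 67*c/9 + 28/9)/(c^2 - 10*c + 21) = (c^2 + c - 4/9)/(c - 3)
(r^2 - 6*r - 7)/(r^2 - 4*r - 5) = (r - 7)/(r - 5)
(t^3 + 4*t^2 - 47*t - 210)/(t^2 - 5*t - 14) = (t^2 + 11*t + 30)/(t + 2)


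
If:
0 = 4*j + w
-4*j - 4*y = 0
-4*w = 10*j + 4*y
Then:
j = 0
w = 0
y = 0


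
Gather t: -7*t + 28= 28 - 7*t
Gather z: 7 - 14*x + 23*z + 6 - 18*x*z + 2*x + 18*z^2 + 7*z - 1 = -12*x + 18*z^2 + z*(30 - 18*x) + 12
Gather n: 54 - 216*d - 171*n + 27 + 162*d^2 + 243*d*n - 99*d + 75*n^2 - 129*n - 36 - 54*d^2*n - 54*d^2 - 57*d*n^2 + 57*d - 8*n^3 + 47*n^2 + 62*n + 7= 108*d^2 - 258*d - 8*n^3 + n^2*(122 - 57*d) + n*(-54*d^2 + 243*d - 238) + 52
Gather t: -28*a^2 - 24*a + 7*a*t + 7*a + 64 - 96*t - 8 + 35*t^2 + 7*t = -28*a^2 - 17*a + 35*t^2 + t*(7*a - 89) + 56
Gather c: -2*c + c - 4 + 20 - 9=7 - c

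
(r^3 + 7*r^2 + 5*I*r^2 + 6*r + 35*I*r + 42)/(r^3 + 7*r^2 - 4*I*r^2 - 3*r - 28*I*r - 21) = (r + 6*I)/(r - 3*I)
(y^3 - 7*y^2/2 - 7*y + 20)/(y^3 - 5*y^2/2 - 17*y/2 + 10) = (y - 2)/(y - 1)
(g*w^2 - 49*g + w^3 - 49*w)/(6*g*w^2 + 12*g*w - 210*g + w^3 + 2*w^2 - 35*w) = (g*w - 7*g + w^2 - 7*w)/(6*g*w - 30*g + w^2 - 5*w)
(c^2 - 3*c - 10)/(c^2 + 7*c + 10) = (c - 5)/(c + 5)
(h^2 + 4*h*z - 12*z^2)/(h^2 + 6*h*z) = (h - 2*z)/h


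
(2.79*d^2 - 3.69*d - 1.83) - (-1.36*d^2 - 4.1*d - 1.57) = 4.15*d^2 + 0.41*d - 0.26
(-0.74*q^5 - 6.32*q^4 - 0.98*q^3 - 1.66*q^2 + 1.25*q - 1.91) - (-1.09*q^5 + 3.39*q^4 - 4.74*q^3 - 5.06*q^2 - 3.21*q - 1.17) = 0.35*q^5 - 9.71*q^4 + 3.76*q^3 + 3.4*q^2 + 4.46*q - 0.74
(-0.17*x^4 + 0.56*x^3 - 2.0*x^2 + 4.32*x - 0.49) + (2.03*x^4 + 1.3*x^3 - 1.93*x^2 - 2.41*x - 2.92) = 1.86*x^4 + 1.86*x^3 - 3.93*x^2 + 1.91*x - 3.41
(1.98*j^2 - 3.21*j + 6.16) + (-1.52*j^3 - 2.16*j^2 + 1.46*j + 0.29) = -1.52*j^3 - 0.18*j^2 - 1.75*j + 6.45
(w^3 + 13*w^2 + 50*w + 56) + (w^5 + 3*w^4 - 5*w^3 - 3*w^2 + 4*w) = w^5 + 3*w^4 - 4*w^3 + 10*w^2 + 54*w + 56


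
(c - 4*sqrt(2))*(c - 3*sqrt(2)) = c^2 - 7*sqrt(2)*c + 24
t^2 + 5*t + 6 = (t + 2)*(t + 3)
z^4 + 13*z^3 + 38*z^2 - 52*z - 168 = (z - 2)*(z + 2)*(z + 6)*(z + 7)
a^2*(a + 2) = a^3 + 2*a^2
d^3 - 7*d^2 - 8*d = d*(d - 8)*(d + 1)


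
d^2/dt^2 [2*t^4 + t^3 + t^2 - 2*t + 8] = 24*t^2 + 6*t + 2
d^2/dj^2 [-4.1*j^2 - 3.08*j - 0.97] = -8.20000000000000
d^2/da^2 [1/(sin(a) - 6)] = (-6*sin(a) + cos(a)^2 + 1)/(sin(a) - 6)^3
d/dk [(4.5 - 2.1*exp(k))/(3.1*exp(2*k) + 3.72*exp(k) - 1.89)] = (6.51*exp(2*k) - 27.9*exp(k) - 12.771)*exp(k)/(9.61*exp(4*k) + 23.064*exp(3*k) + 2.1204*exp(2*k) - 14.0616*exp(k) + 3.5721)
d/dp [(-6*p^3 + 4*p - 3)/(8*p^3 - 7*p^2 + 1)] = 2*(21*p^4 - 32*p^3 + 41*p^2 - 21*p + 2)/(64*p^6 - 112*p^5 + 49*p^4 + 16*p^3 - 14*p^2 + 1)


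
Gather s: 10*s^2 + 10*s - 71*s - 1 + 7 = 10*s^2 - 61*s + 6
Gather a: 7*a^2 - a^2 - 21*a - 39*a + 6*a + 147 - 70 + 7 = 6*a^2 - 54*a + 84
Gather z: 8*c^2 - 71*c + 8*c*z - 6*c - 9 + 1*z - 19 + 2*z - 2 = 8*c^2 - 77*c + z*(8*c + 3) - 30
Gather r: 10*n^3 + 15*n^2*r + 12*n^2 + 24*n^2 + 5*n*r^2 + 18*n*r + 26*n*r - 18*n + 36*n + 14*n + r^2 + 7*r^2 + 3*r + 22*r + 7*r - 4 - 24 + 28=10*n^3 + 36*n^2 + 32*n + r^2*(5*n + 8) + r*(15*n^2 + 44*n + 32)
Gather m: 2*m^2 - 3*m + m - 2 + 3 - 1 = 2*m^2 - 2*m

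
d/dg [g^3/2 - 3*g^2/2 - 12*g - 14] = 3*g^2/2 - 3*g - 12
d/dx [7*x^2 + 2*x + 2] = 14*x + 2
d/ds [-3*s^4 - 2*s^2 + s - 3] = -12*s^3 - 4*s + 1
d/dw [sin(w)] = cos(w)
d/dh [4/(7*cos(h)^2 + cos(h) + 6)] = 4*(14*cos(h) + 1)*sin(h)/(7*cos(h)^2 + cos(h) + 6)^2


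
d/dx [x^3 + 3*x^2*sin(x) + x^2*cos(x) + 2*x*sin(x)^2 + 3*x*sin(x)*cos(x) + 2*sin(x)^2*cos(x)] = -x^2*sin(x) + 3*x^2*cos(x) + 3*x^2 + 6*x*sin(x) + 2*x*sin(2*x) + 2*x*cos(x) + 3*x*cos(2*x) - sin(x)/2 + 3*sin(2*x)/2 + 3*sin(3*x)/2 - cos(2*x) + 1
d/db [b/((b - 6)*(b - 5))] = (30 - b^2)/(b^4 - 22*b^3 + 181*b^2 - 660*b + 900)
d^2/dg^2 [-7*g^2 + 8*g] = -14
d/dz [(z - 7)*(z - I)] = 2*z - 7 - I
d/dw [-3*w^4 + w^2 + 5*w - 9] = -12*w^3 + 2*w + 5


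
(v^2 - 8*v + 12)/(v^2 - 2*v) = (v - 6)/v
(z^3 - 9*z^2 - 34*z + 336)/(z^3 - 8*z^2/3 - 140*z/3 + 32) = 3*(z - 7)/(3*z - 2)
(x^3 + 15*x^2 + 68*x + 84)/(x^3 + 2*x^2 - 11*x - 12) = (x^3 + 15*x^2 + 68*x + 84)/(x^3 + 2*x^2 - 11*x - 12)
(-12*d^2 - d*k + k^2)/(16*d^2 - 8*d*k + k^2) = (-3*d - k)/(4*d - k)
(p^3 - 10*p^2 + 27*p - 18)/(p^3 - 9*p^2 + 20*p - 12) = (p - 3)/(p - 2)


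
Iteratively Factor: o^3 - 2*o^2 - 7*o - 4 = (o + 1)*(o^2 - 3*o - 4) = (o + 1)^2*(o - 4)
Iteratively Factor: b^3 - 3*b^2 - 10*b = (b + 2)*(b^2 - 5*b) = b*(b + 2)*(b - 5)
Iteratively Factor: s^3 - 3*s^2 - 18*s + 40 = (s - 5)*(s^2 + 2*s - 8) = (s - 5)*(s - 2)*(s + 4)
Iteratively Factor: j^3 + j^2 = (j)*(j^2 + j) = j*(j + 1)*(j)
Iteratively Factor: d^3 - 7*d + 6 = (d - 2)*(d^2 + 2*d - 3) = (d - 2)*(d - 1)*(d + 3)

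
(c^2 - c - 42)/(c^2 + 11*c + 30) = (c - 7)/(c + 5)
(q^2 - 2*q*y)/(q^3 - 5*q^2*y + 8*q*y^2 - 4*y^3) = q/(q^2 - 3*q*y + 2*y^2)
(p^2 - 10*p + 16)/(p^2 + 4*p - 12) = (p - 8)/(p + 6)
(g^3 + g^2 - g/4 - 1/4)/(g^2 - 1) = (g^2 - 1/4)/(g - 1)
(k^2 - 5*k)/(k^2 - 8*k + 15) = k/(k - 3)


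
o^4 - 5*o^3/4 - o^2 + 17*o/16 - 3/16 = (o - 3/2)*(o - 1/2)*(o - 1/4)*(o + 1)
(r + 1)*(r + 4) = r^2 + 5*r + 4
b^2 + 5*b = b*(b + 5)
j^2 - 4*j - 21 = (j - 7)*(j + 3)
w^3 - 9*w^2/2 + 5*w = w*(w - 5/2)*(w - 2)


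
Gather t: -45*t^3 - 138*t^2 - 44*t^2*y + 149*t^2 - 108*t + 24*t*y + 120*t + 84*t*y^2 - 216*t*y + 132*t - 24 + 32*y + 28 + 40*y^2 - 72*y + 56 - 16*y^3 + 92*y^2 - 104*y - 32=-45*t^3 + t^2*(11 - 44*y) + t*(84*y^2 - 192*y + 144) - 16*y^3 + 132*y^2 - 144*y + 28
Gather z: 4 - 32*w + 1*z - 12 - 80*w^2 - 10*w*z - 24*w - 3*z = -80*w^2 - 56*w + z*(-10*w - 2) - 8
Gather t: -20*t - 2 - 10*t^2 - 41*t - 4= -10*t^2 - 61*t - 6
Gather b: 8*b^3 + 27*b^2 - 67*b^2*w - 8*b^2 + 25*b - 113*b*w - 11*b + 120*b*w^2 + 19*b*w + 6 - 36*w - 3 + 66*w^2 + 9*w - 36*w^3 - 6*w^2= 8*b^3 + b^2*(19 - 67*w) + b*(120*w^2 - 94*w + 14) - 36*w^3 + 60*w^2 - 27*w + 3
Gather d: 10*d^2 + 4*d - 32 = 10*d^2 + 4*d - 32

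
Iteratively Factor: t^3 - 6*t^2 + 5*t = (t)*(t^2 - 6*t + 5) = t*(t - 5)*(t - 1)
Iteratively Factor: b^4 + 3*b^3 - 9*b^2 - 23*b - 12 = (b + 1)*(b^3 + 2*b^2 - 11*b - 12) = (b + 1)^2*(b^2 + b - 12) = (b + 1)^2*(b + 4)*(b - 3)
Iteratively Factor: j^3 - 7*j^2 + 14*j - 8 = (j - 1)*(j^2 - 6*j + 8) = (j - 4)*(j - 1)*(j - 2)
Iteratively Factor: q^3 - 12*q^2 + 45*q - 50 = (q - 5)*(q^2 - 7*q + 10) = (q - 5)^2*(q - 2)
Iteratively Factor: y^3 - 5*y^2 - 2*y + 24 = (y + 2)*(y^2 - 7*y + 12) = (y - 3)*(y + 2)*(y - 4)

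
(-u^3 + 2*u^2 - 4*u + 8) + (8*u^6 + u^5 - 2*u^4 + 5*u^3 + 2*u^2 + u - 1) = 8*u^6 + u^5 - 2*u^4 + 4*u^3 + 4*u^2 - 3*u + 7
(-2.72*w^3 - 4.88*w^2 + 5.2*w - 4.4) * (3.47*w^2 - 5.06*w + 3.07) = -9.4384*w^5 - 3.1704*w^4 + 34.3864*w^3 - 56.5616*w^2 + 38.228*w - 13.508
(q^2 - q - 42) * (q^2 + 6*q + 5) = q^4 + 5*q^3 - 43*q^2 - 257*q - 210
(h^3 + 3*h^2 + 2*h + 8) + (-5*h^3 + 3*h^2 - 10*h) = -4*h^3 + 6*h^2 - 8*h + 8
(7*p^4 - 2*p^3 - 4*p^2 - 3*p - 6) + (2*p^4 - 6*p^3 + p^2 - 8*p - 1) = 9*p^4 - 8*p^3 - 3*p^2 - 11*p - 7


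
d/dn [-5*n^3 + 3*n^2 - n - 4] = -15*n^2 + 6*n - 1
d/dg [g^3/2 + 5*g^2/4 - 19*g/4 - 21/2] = 3*g^2/2 + 5*g/2 - 19/4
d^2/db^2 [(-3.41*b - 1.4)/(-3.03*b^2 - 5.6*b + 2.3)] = ((3.41*b + 1.4)*(6.06*b + 5.6)*(12.12*b + 11.2) - (61.9938*b + 46.676)*(3.03*b^2 + 5.6*b - 2.3))/(3.03*b^2 + 5.6*b - 2.3)^3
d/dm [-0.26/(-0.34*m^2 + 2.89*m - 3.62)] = (0.7514 - 0.1768*m)/(0.34*m^2 - 2.89*m + 3.62)^2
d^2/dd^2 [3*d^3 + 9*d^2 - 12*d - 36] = 18*d + 18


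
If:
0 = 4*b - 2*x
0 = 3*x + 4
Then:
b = -2/3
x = -4/3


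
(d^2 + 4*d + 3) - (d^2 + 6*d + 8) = -2*d - 5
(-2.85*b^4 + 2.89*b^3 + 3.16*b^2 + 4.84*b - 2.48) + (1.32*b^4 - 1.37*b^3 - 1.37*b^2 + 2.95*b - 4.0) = -1.53*b^4 + 1.52*b^3 + 1.79*b^2 + 7.79*b - 6.48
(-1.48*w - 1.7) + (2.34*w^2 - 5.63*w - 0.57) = 2.34*w^2 - 7.11*w - 2.27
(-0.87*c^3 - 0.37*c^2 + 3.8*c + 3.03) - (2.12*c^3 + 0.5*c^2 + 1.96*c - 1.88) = -2.99*c^3 - 0.87*c^2 + 1.84*c + 4.91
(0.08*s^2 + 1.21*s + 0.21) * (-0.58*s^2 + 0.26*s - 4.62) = -0.0464*s^4 - 0.681*s^3 - 0.1768*s^2 - 5.5356*s - 0.9702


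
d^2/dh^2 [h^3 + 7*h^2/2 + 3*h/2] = 6*h + 7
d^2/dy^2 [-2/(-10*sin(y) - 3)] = 20*(-10*sin(y)^2 + 3*sin(y) + 20)/(10*sin(y) + 3)^3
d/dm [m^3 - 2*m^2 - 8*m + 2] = 3*m^2 - 4*m - 8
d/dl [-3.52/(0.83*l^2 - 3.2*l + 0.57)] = (5.8432*l - 11.264)/(0.83*l^2 - 3.2*l + 0.57)^2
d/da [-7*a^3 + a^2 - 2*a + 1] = -21*a^2 + 2*a - 2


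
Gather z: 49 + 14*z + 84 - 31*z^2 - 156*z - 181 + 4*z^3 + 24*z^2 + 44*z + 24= 4*z^3 - 7*z^2 - 98*z - 24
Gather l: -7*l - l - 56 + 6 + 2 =-8*l - 48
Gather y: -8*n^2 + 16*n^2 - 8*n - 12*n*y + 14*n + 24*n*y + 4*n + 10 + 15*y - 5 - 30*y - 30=8*n^2 + 10*n + y*(12*n - 15) - 25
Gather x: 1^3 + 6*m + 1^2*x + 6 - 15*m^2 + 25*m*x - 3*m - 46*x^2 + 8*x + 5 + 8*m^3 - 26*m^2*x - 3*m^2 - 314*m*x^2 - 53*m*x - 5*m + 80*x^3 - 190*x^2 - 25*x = 8*m^3 - 18*m^2 - 2*m + 80*x^3 + x^2*(-314*m - 236) + x*(-26*m^2 - 28*m - 16) + 12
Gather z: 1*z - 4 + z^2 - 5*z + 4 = z^2 - 4*z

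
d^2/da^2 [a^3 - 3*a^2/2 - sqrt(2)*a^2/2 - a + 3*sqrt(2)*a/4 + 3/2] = 6*a - 3 - sqrt(2)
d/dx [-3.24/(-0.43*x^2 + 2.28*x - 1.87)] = (7.3872 - 2.7864*x)/(0.43*x^2 - 2.28*x + 1.87)^2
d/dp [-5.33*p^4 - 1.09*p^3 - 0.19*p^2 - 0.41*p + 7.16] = -21.32*p^3 - 3.27*p^2 - 0.38*p - 0.41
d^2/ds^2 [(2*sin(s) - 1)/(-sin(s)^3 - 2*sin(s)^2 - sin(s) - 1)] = (8*sin(s)^7 + 3*sin(s)^6 - 34*sin(s)^5 - 60*sin(s)^4 - sin(s)^3 + 59*sin(s)^2 + 33*sin(s) + 2)/(sin(s)^3 + 2*sin(s)^2 + sin(s) + 1)^3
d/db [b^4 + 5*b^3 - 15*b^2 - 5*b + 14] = 4*b^3 + 15*b^2 - 30*b - 5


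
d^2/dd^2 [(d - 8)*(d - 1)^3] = 6*(d - 1)*(2*d - 9)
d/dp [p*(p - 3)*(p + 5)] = 3*p^2 + 4*p - 15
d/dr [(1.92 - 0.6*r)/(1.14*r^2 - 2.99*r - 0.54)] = (0.684*r^2 - 4.3776*r + 6.0648)/(1.2996*r^4 - 6.8172*r^3 + 7.7089*r^2 + 3.2292*r + 0.2916)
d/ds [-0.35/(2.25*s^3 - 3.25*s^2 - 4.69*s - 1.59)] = (2.3625*s^2 - 2.275*s - 1.6415)/(-2.25*s^3 + 3.25*s^2 + 4.69*s + 1.59)^2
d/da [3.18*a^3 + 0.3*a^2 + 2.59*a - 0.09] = 9.54*a^2 + 0.6*a + 2.59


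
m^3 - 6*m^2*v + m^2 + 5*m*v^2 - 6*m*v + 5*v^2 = (m + 1)*(m - 5*v)*(m - v)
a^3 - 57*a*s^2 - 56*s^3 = (a - 8*s)*(a + s)*(a + 7*s)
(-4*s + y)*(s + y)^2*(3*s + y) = -12*s^4 - 25*s^3*y - 13*s^2*y^2 + s*y^3 + y^4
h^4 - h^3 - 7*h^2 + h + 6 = (h - 3)*(h - 1)*(h + 1)*(h + 2)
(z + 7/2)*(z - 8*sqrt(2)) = z^2 - 8*sqrt(2)*z + 7*z/2 - 28*sqrt(2)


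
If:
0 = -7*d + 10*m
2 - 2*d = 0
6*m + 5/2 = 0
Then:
No Solution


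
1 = 1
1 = 1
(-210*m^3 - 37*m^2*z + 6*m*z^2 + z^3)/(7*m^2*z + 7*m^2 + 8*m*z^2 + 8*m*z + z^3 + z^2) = (-30*m^2 - m*z + z^2)/(m*z + m + z^2 + z)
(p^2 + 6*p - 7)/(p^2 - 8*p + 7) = (p + 7)/(p - 7)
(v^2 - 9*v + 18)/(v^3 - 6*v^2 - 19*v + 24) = (v^2 - 9*v + 18)/(v^3 - 6*v^2 - 19*v + 24)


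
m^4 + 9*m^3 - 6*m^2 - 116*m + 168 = (m - 2)^2*(m + 6)*(m + 7)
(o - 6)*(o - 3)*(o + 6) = o^3 - 3*o^2 - 36*o + 108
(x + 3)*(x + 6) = x^2 + 9*x + 18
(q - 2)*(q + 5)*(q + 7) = q^3 + 10*q^2 + 11*q - 70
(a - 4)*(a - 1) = a^2 - 5*a + 4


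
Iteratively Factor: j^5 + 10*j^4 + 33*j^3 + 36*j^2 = (j)*(j^4 + 10*j^3 + 33*j^2 + 36*j) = j*(j + 3)*(j^3 + 7*j^2 + 12*j) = j*(j + 3)^2*(j^2 + 4*j) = j*(j + 3)^2*(j + 4)*(j)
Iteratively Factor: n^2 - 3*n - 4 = (n - 4)*(n + 1)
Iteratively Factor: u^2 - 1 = (u - 1)*(u + 1)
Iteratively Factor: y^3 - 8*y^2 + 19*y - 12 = (y - 1)*(y^2 - 7*y + 12) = (y - 4)*(y - 1)*(y - 3)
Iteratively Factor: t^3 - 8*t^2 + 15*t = (t)*(t^2 - 8*t + 15) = t*(t - 3)*(t - 5)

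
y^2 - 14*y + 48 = (y - 8)*(y - 6)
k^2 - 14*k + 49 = (k - 7)^2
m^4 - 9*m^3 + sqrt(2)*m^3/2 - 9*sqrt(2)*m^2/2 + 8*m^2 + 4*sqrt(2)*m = m*(m - 8)*(m - 1)*(m + sqrt(2)/2)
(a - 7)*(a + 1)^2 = a^3 - 5*a^2 - 13*a - 7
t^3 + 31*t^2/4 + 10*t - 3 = (t - 1/4)*(t + 2)*(t + 6)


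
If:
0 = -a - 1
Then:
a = -1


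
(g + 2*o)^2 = g^2 + 4*g*o + 4*o^2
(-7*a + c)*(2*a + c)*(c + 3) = -14*a^2*c - 42*a^2 - 5*a*c^2 - 15*a*c + c^3 + 3*c^2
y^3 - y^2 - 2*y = y*(y - 2)*(y + 1)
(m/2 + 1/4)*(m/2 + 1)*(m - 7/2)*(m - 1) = m^4/4 - m^3/2 - 27*m^2/16 + 17*m/16 + 7/8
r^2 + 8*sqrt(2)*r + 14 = (r + sqrt(2))*(r + 7*sqrt(2))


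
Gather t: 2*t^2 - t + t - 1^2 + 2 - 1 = 2*t^2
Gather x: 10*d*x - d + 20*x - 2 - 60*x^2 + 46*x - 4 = -d - 60*x^2 + x*(10*d + 66) - 6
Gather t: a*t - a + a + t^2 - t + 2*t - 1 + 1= t^2 + t*(a + 1)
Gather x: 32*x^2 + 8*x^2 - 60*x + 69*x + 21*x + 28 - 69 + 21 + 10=40*x^2 + 30*x - 10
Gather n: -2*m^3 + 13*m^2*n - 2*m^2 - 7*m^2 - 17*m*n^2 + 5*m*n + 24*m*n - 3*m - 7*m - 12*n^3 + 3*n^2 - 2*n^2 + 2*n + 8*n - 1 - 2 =-2*m^3 - 9*m^2 - 10*m - 12*n^3 + n^2*(1 - 17*m) + n*(13*m^2 + 29*m + 10) - 3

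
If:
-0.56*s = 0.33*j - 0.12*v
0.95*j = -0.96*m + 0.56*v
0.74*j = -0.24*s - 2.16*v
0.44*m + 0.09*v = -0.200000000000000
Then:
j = 0.38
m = -0.43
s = -0.24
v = -0.10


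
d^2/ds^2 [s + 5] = 0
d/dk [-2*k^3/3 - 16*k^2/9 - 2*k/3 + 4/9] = -2*k^2 - 32*k/9 - 2/3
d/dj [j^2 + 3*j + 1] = 2*j + 3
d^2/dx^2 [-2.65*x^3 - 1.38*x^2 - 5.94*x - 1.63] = -15.9*x - 2.76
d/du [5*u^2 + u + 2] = 10*u + 1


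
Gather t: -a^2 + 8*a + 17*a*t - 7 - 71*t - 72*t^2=-a^2 + 8*a - 72*t^2 + t*(17*a - 71) - 7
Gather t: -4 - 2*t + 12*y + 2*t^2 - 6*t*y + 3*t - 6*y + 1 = 2*t^2 + t*(1 - 6*y) + 6*y - 3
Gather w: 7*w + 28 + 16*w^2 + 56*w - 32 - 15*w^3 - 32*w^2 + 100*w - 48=-15*w^3 - 16*w^2 + 163*w - 52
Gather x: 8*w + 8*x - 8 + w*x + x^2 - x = 8*w + x^2 + x*(w + 7) - 8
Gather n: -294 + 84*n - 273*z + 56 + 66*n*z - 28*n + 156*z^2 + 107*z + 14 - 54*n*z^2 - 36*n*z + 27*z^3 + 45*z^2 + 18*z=n*(-54*z^2 + 30*z + 56) + 27*z^3 + 201*z^2 - 148*z - 224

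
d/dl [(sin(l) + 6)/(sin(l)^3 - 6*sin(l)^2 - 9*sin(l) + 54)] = (-2*sin(l)^3 - 12*sin(l)^2 + 72*sin(l) + 108)*cos(l)/(sin(l)^3 - 6*sin(l)^2 - 9*sin(l) + 54)^2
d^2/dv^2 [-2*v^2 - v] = -4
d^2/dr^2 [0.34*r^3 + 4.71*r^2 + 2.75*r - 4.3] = 2.04*r + 9.42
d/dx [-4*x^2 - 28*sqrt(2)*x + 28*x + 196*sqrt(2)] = -8*x - 28*sqrt(2) + 28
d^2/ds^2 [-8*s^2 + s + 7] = -16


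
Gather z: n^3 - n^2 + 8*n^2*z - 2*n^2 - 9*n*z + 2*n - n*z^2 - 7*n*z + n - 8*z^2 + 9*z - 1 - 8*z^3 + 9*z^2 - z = n^3 - 3*n^2 + 3*n - 8*z^3 + z^2*(1 - n) + z*(8*n^2 - 16*n + 8) - 1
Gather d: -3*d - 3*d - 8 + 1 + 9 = 2 - 6*d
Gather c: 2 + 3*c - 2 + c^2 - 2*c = c^2 + c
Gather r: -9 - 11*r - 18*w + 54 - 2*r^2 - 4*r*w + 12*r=-2*r^2 + r*(1 - 4*w) - 18*w + 45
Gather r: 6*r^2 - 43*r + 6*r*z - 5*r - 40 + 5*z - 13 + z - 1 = 6*r^2 + r*(6*z - 48) + 6*z - 54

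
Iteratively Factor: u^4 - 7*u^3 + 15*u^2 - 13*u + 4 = (u - 1)*(u^3 - 6*u^2 + 9*u - 4) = (u - 1)^2*(u^2 - 5*u + 4) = (u - 4)*(u - 1)^2*(u - 1)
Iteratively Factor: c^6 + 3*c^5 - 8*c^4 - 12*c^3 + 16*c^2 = (c + 4)*(c^5 - c^4 - 4*c^3 + 4*c^2) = c*(c + 4)*(c^4 - c^3 - 4*c^2 + 4*c) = c*(c - 2)*(c + 4)*(c^3 + c^2 - 2*c) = c^2*(c - 2)*(c + 4)*(c^2 + c - 2) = c^2*(c - 2)*(c - 1)*(c + 4)*(c + 2)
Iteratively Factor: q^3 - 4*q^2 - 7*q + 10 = (q - 1)*(q^2 - 3*q - 10) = (q - 5)*(q - 1)*(q + 2)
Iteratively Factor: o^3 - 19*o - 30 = (o - 5)*(o^2 + 5*o + 6) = (o - 5)*(o + 3)*(o + 2)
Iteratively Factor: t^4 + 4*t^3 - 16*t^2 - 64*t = (t - 4)*(t^3 + 8*t^2 + 16*t) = (t - 4)*(t + 4)*(t^2 + 4*t) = t*(t - 4)*(t + 4)*(t + 4)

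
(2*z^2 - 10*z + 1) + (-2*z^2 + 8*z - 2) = -2*z - 1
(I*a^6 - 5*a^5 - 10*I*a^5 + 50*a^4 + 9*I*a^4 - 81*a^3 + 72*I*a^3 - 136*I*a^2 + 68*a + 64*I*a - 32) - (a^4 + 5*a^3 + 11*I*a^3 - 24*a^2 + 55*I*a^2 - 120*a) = I*a^6 - 5*a^5 - 10*I*a^5 + 49*a^4 + 9*I*a^4 - 86*a^3 + 61*I*a^3 + 24*a^2 - 191*I*a^2 + 188*a + 64*I*a - 32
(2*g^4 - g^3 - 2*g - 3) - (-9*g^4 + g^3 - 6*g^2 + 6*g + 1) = 11*g^4 - 2*g^3 + 6*g^2 - 8*g - 4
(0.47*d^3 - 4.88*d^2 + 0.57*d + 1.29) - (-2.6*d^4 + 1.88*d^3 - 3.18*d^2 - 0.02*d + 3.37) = 2.6*d^4 - 1.41*d^3 - 1.7*d^2 + 0.59*d - 2.08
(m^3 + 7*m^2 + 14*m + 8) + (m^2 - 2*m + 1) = m^3 + 8*m^2 + 12*m + 9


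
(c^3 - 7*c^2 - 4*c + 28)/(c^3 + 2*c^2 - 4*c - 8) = (c - 7)/(c + 2)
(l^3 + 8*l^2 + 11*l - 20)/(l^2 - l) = l + 9 + 20/l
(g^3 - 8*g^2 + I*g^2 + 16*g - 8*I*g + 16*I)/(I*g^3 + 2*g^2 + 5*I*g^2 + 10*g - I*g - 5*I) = (-I*g^3 + g^2*(1 + 8*I) - 8*g*(1 + 2*I) + 16)/(g^3 + g^2*(5 - 2*I) - g*(1 + 10*I) - 5)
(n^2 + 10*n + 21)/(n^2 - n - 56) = (n + 3)/(n - 8)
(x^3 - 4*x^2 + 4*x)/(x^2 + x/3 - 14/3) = 3*x*(x - 2)/(3*x + 7)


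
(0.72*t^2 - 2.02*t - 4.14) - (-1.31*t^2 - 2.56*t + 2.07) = 2.03*t^2 + 0.54*t - 6.21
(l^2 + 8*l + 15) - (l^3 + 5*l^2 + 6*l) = -l^3 - 4*l^2 + 2*l + 15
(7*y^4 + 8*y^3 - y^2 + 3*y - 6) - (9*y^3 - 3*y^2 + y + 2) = 7*y^4 - y^3 + 2*y^2 + 2*y - 8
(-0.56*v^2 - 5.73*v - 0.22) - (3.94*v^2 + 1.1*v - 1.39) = -4.5*v^2 - 6.83*v + 1.17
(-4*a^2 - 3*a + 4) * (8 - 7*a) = 28*a^3 - 11*a^2 - 52*a + 32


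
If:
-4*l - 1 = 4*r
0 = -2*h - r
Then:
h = -r/2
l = -r - 1/4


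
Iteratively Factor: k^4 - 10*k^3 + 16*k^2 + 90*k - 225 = (k - 5)*(k^3 - 5*k^2 - 9*k + 45) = (k - 5)*(k + 3)*(k^2 - 8*k + 15) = (k - 5)^2*(k + 3)*(k - 3)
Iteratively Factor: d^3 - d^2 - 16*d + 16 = (d + 4)*(d^2 - 5*d + 4) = (d - 1)*(d + 4)*(d - 4)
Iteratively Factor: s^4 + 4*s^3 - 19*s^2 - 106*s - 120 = (s + 4)*(s^3 - 19*s - 30) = (s + 2)*(s + 4)*(s^2 - 2*s - 15) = (s + 2)*(s + 3)*(s + 4)*(s - 5)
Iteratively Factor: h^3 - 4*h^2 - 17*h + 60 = (h + 4)*(h^2 - 8*h + 15) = (h - 3)*(h + 4)*(h - 5)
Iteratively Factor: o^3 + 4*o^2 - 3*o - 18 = (o - 2)*(o^2 + 6*o + 9) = (o - 2)*(o + 3)*(o + 3)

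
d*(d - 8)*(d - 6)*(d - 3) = d^4 - 17*d^3 + 90*d^2 - 144*d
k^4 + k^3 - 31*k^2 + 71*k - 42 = (k - 3)*(k - 2)*(k - 1)*(k + 7)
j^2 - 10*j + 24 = (j - 6)*(j - 4)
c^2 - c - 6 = (c - 3)*(c + 2)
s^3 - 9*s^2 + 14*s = s*(s - 7)*(s - 2)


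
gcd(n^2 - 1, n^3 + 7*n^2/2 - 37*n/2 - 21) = n + 1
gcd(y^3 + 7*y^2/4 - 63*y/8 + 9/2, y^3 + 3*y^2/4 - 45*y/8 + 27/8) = y^2 - 9*y/4 + 9/8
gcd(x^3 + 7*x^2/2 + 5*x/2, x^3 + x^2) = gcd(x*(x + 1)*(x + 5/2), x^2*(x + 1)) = x^2 + x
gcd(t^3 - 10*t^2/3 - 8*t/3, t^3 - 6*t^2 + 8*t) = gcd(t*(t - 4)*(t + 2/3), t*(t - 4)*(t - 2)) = t^2 - 4*t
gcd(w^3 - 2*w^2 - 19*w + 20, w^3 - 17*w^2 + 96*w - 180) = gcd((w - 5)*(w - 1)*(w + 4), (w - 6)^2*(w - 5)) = w - 5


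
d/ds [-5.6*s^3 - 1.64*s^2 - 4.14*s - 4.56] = -16.8*s^2 - 3.28*s - 4.14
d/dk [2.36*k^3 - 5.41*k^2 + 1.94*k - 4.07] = 7.08*k^2 - 10.82*k + 1.94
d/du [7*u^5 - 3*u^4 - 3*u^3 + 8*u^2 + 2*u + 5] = 35*u^4 - 12*u^3 - 9*u^2 + 16*u + 2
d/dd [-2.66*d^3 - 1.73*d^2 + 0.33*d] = -7.98*d^2 - 3.46*d + 0.33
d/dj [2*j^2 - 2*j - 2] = 4*j - 2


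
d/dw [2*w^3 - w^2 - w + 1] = 6*w^2 - 2*w - 1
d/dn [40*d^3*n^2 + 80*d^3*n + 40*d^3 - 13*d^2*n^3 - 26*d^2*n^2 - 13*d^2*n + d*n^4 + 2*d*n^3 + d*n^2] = d*(80*d^2*n + 80*d^2 - 39*d*n^2 - 52*d*n - 13*d + 4*n^3 + 6*n^2 + 2*n)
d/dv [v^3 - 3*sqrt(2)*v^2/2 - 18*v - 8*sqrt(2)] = 3*v^2 - 3*sqrt(2)*v - 18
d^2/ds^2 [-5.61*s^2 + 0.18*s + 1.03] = -11.2200000000000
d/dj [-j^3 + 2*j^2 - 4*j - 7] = -3*j^2 + 4*j - 4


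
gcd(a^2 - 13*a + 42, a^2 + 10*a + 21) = 1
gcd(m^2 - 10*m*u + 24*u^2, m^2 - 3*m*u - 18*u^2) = -m + 6*u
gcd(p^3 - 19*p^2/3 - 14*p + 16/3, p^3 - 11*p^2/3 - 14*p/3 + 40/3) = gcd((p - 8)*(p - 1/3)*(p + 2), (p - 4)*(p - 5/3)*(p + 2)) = p + 2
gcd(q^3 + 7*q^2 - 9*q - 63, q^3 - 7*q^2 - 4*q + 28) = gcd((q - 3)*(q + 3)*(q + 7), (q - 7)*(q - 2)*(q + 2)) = 1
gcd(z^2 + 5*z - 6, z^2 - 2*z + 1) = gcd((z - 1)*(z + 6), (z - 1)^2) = z - 1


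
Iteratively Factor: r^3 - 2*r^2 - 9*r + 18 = (r - 2)*(r^2 - 9) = (r - 2)*(r + 3)*(r - 3)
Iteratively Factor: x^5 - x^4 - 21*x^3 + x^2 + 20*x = (x - 1)*(x^4 - 21*x^2 - 20*x) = (x - 5)*(x - 1)*(x^3 + 5*x^2 + 4*x) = (x - 5)*(x - 1)*(x + 1)*(x^2 + 4*x) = x*(x - 5)*(x - 1)*(x + 1)*(x + 4)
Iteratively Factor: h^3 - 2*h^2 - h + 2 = (h - 2)*(h^2 - 1) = (h - 2)*(h + 1)*(h - 1)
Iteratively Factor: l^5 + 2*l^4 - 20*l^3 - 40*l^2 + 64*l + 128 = (l + 4)*(l^4 - 2*l^3 - 12*l^2 + 8*l + 32) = (l - 2)*(l + 4)*(l^3 - 12*l - 16) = (l - 2)*(l + 2)*(l + 4)*(l^2 - 2*l - 8) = (l - 4)*(l - 2)*(l + 2)*(l + 4)*(l + 2)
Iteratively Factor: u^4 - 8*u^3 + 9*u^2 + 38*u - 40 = (u + 2)*(u^3 - 10*u^2 + 29*u - 20) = (u - 5)*(u + 2)*(u^2 - 5*u + 4) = (u - 5)*(u - 1)*(u + 2)*(u - 4)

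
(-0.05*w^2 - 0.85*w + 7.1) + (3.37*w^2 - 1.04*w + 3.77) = 3.32*w^2 - 1.89*w + 10.87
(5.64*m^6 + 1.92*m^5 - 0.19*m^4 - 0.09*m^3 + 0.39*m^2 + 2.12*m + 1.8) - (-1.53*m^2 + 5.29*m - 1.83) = 5.64*m^6 + 1.92*m^5 - 0.19*m^4 - 0.09*m^3 + 1.92*m^2 - 3.17*m + 3.63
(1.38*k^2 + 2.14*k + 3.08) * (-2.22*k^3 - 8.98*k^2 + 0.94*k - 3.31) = -3.0636*k^5 - 17.1432*k^4 - 24.7576*k^3 - 30.2146*k^2 - 4.1882*k - 10.1948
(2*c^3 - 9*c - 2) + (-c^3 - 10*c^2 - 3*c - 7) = c^3 - 10*c^2 - 12*c - 9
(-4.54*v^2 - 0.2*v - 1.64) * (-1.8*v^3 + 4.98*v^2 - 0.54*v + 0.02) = 8.172*v^5 - 22.2492*v^4 + 4.4076*v^3 - 8.15*v^2 + 0.8816*v - 0.0328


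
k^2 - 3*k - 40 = (k - 8)*(k + 5)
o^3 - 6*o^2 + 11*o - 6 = (o - 3)*(o - 2)*(o - 1)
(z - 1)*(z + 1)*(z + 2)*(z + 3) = z^4 + 5*z^3 + 5*z^2 - 5*z - 6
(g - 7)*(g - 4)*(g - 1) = g^3 - 12*g^2 + 39*g - 28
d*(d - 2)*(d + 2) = d^3 - 4*d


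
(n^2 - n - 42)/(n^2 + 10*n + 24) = (n - 7)/(n + 4)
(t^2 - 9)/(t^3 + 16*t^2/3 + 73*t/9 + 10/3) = 9*(t - 3)/(9*t^2 + 21*t + 10)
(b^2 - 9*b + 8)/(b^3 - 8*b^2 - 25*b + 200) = (b - 1)/(b^2 - 25)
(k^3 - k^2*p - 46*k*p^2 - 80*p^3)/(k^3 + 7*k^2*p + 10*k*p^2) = (k - 8*p)/k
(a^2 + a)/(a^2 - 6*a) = (a + 1)/(a - 6)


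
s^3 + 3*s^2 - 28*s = s*(s - 4)*(s + 7)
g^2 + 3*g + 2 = (g + 1)*(g + 2)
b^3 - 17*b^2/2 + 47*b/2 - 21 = (b - 7/2)*(b - 3)*(b - 2)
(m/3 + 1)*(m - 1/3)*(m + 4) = m^3/3 + 20*m^2/9 + 29*m/9 - 4/3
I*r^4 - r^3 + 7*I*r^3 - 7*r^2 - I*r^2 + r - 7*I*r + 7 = (r + 1)*(r + 7)*(r + I)*(I*r - I)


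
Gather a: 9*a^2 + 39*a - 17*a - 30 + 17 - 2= 9*a^2 + 22*a - 15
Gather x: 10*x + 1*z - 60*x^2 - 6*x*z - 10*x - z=-60*x^2 - 6*x*z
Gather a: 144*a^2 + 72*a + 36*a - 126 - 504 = 144*a^2 + 108*a - 630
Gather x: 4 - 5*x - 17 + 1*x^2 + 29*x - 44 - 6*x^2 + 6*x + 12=-5*x^2 + 30*x - 45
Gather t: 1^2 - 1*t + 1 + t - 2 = 0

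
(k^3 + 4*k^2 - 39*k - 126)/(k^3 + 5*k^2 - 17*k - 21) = (k^2 - 3*k - 18)/(k^2 - 2*k - 3)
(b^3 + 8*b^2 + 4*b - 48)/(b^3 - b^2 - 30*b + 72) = (b^2 + 2*b - 8)/(b^2 - 7*b + 12)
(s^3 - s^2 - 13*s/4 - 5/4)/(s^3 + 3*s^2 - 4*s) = (s^3 - s^2 - 13*s/4 - 5/4)/(s*(s^2 + 3*s - 4))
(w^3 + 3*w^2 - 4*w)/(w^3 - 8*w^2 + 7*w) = (w + 4)/(w - 7)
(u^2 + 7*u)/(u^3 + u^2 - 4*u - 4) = u*(u + 7)/(u^3 + u^2 - 4*u - 4)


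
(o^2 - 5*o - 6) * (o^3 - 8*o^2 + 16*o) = o^5 - 13*o^4 + 50*o^3 - 32*o^2 - 96*o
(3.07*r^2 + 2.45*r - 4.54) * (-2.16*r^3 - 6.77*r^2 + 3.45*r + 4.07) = -6.6312*r^5 - 26.0759*r^4 + 3.8114*r^3 + 51.6832*r^2 - 5.6915*r - 18.4778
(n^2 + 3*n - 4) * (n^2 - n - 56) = n^4 + 2*n^3 - 63*n^2 - 164*n + 224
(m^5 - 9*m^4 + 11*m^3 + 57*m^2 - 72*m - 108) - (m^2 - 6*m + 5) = m^5 - 9*m^4 + 11*m^3 + 56*m^2 - 66*m - 113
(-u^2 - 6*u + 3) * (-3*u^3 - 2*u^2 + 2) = 3*u^5 + 20*u^4 + 3*u^3 - 8*u^2 - 12*u + 6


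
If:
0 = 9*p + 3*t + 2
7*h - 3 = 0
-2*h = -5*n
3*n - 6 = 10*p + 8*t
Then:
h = 3/7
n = 6/35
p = 8/735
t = -514/735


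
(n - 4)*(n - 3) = n^2 - 7*n + 12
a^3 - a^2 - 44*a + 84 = (a - 6)*(a - 2)*(a + 7)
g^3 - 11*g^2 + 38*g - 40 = (g - 5)*(g - 4)*(g - 2)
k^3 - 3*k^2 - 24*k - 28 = (k - 7)*(k + 2)^2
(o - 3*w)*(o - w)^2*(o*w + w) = o^4*w - 5*o^3*w^2 + o^3*w + 7*o^2*w^3 - 5*o^2*w^2 - 3*o*w^4 + 7*o*w^3 - 3*w^4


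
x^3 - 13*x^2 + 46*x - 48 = (x - 8)*(x - 3)*(x - 2)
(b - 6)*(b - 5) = b^2 - 11*b + 30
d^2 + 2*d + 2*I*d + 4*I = (d + 2)*(d + 2*I)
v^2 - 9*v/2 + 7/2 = (v - 7/2)*(v - 1)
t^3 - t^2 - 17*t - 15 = (t - 5)*(t + 1)*(t + 3)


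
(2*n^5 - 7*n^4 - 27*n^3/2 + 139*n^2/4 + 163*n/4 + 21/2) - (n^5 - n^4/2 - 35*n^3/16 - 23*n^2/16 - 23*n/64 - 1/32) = n^5 - 13*n^4/2 - 181*n^3/16 + 579*n^2/16 + 2631*n/64 + 337/32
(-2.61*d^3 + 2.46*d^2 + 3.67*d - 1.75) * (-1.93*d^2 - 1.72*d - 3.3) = 5.0373*d^5 - 0.2586*d^4 - 2.7013*d^3 - 11.0529*d^2 - 9.101*d + 5.775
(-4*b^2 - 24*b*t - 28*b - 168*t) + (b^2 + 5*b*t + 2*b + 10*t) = -3*b^2 - 19*b*t - 26*b - 158*t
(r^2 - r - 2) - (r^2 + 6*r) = -7*r - 2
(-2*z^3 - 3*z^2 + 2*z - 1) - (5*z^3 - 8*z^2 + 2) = -7*z^3 + 5*z^2 + 2*z - 3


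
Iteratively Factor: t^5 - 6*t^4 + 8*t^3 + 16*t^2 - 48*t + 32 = (t - 2)*(t^4 - 4*t^3 + 16*t - 16) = (t - 2)^2*(t^3 - 2*t^2 - 4*t + 8) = (t - 2)^3*(t^2 - 4) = (t - 2)^4*(t + 2)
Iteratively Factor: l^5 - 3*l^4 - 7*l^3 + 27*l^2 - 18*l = (l - 1)*(l^4 - 2*l^3 - 9*l^2 + 18*l) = l*(l - 1)*(l^3 - 2*l^2 - 9*l + 18) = l*(l - 2)*(l - 1)*(l^2 - 9) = l*(l - 3)*(l - 2)*(l - 1)*(l + 3)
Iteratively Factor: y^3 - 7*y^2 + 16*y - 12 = (y - 2)*(y^2 - 5*y + 6) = (y - 2)^2*(y - 3)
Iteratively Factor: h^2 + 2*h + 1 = (h + 1)*(h + 1)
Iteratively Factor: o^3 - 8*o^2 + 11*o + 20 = (o - 4)*(o^2 - 4*o - 5) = (o - 5)*(o - 4)*(o + 1)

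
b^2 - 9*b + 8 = (b - 8)*(b - 1)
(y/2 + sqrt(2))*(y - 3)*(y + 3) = y^3/2 + sqrt(2)*y^2 - 9*y/2 - 9*sqrt(2)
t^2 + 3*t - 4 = (t - 1)*(t + 4)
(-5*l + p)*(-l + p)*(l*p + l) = 5*l^3*p + 5*l^3 - 6*l^2*p^2 - 6*l^2*p + l*p^3 + l*p^2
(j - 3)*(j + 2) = j^2 - j - 6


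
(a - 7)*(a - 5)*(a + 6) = a^3 - 6*a^2 - 37*a + 210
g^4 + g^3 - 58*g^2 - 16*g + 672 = (g - 6)*(g - 4)*(g + 4)*(g + 7)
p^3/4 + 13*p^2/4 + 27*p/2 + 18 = (p/4 + 1)*(p + 3)*(p + 6)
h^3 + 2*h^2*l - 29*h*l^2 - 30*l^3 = (h - 5*l)*(h + l)*(h + 6*l)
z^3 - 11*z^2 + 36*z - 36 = (z - 6)*(z - 3)*(z - 2)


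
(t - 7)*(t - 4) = t^2 - 11*t + 28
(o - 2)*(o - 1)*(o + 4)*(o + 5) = o^4 + 6*o^3 - 5*o^2 - 42*o + 40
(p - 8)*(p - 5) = p^2 - 13*p + 40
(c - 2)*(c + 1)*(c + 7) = c^3 + 6*c^2 - 9*c - 14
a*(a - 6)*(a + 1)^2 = a^4 - 4*a^3 - 11*a^2 - 6*a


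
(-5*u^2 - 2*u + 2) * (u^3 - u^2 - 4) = -5*u^5 + 3*u^4 + 4*u^3 + 18*u^2 + 8*u - 8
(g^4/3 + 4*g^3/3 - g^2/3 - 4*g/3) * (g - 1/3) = g^5/3 + 11*g^4/9 - 7*g^3/9 - 11*g^2/9 + 4*g/9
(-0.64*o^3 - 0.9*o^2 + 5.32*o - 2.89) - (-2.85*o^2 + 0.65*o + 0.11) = -0.64*o^3 + 1.95*o^2 + 4.67*o - 3.0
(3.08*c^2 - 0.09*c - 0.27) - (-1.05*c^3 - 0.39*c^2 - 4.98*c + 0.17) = 1.05*c^3 + 3.47*c^2 + 4.89*c - 0.44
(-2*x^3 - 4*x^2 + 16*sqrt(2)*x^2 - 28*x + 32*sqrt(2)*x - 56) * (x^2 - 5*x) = -2*x^5 + 6*x^4 + 16*sqrt(2)*x^4 - 48*sqrt(2)*x^3 - 8*x^3 - 160*sqrt(2)*x^2 + 84*x^2 + 280*x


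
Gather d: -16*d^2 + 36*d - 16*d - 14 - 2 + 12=-16*d^2 + 20*d - 4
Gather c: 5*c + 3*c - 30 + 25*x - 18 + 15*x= 8*c + 40*x - 48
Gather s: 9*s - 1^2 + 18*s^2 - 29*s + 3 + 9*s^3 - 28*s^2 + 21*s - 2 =9*s^3 - 10*s^2 + s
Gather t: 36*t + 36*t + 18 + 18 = 72*t + 36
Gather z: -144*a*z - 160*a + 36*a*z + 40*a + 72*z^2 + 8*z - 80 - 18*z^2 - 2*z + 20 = -120*a + 54*z^2 + z*(6 - 108*a) - 60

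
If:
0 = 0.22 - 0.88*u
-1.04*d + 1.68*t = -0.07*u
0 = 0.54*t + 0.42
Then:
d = -1.24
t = -0.78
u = 0.25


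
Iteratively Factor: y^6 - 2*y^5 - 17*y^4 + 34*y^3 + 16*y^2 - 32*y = (y)*(y^5 - 2*y^4 - 17*y^3 + 34*y^2 + 16*y - 32) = y*(y - 2)*(y^4 - 17*y^2 + 16) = y*(y - 2)*(y - 1)*(y^3 + y^2 - 16*y - 16) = y*(y - 2)*(y - 1)*(y + 4)*(y^2 - 3*y - 4) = y*(y - 4)*(y - 2)*(y - 1)*(y + 4)*(y + 1)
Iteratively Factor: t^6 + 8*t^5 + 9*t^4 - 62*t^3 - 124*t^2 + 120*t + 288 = (t + 3)*(t^5 + 5*t^4 - 6*t^3 - 44*t^2 + 8*t + 96) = (t + 3)*(t + 4)*(t^4 + t^3 - 10*t^2 - 4*t + 24) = (t + 3)^2*(t + 4)*(t^3 - 2*t^2 - 4*t + 8) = (t - 2)*(t + 3)^2*(t + 4)*(t^2 - 4) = (t - 2)^2*(t + 3)^2*(t + 4)*(t + 2)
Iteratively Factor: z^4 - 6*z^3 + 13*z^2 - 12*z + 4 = (z - 2)*(z^3 - 4*z^2 + 5*z - 2) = (z - 2)*(z - 1)*(z^2 - 3*z + 2) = (z - 2)*(z - 1)^2*(z - 2)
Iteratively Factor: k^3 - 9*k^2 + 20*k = (k - 5)*(k^2 - 4*k) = (k - 5)*(k - 4)*(k)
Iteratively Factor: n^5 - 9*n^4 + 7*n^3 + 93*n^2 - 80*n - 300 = (n - 5)*(n^4 - 4*n^3 - 13*n^2 + 28*n + 60) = (n - 5)^2*(n^3 + n^2 - 8*n - 12) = (n - 5)^2*(n - 3)*(n^2 + 4*n + 4) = (n - 5)^2*(n - 3)*(n + 2)*(n + 2)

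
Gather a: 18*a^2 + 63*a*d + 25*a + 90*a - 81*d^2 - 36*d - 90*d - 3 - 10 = 18*a^2 + a*(63*d + 115) - 81*d^2 - 126*d - 13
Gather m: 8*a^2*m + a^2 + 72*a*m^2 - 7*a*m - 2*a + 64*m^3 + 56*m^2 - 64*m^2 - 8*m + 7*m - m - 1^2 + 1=a^2 - 2*a + 64*m^3 + m^2*(72*a - 8) + m*(8*a^2 - 7*a - 2)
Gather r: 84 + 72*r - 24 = 72*r + 60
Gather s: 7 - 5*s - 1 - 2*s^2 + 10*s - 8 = -2*s^2 + 5*s - 2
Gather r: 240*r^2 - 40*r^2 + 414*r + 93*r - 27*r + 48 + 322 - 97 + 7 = 200*r^2 + 480*r + 280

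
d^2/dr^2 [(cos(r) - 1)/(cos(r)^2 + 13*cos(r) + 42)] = (-9*(1 - cos(2*r))^2*cos(r) + 17*(1 - cos(2*r))^2 - 9679*cos(r) + 1150*cos(2*r) + 285*cos(3*r) + 2*cos(5*r) - 4302)/(4*(cos(r) + 6)^3*(cos(r) + 7)^3)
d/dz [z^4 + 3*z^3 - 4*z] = 4*z^3 + 9*z^2 - 4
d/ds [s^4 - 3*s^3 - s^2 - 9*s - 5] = 4*s^3 - 9*s^2 - 2*s - 9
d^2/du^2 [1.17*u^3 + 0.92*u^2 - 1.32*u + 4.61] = 7.02*u + 1.84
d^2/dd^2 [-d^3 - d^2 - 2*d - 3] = -6*d - 2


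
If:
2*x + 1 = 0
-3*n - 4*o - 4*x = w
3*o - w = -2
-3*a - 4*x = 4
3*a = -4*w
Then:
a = -2/3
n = 7/6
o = -1/2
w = 1/2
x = -1/2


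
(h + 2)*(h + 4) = h^2 + 6*h + 8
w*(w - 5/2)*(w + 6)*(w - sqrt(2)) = w^4 - sqrt(2)*w^3 + 7*w^3/2 - 15*w^2 - 7*sqrt(2)*w^2/2 + 15*sqrt(2)*w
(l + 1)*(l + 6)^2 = l^3 + 13*l^2 + 48*l + 36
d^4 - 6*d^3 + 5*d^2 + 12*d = d*(d - 4)*(d - 3)*(d + 1)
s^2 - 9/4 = (s - 3/2)*(s + 3/2)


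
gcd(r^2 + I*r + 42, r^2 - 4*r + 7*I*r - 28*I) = r + 7*I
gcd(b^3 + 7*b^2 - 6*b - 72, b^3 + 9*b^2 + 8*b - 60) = b + 6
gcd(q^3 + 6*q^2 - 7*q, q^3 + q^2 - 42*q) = q^2 + 7*q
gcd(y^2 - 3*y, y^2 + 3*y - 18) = y - 3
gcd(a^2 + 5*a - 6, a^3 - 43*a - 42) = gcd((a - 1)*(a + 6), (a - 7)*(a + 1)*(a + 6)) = a + 6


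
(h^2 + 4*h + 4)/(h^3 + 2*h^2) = (h + 2)/h^2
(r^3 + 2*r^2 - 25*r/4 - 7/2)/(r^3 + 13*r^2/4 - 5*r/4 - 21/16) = 4*(r - 2)/(4*r - 3)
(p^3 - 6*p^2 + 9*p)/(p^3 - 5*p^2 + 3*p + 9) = p/(p + 1)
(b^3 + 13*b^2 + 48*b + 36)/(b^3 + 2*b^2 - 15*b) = (b^3 + 13*b^2 + 48*b + 36)/(b*(b^2 + 2*b - 15))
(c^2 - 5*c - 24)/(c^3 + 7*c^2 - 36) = (c - 8)/(c^2 + 4*c - 12)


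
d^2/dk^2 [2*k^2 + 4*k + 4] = 4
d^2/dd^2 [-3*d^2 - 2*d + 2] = -6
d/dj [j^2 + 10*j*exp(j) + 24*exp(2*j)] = 10*j*exp(j) + 2*j + 48*exp(2*j) + 10*exp(j)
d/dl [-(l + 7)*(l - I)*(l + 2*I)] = -3*l^2 - 2*l*(7 + I) - 2 - 7*I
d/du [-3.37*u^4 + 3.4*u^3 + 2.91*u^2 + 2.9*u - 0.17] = -13.48*u^3 + 10.2*u^2 + 5.82*u + 2.9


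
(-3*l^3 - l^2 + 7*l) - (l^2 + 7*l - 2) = -3*l^3 - 2*l^2 + 2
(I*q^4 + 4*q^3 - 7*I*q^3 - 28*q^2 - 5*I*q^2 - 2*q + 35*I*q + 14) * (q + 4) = I*q^5 + 4*q^4 - 3*I*q^4 - 12*q^3 - 33*I*q^3 - 114*q^2 + 15*I*q^2 + 6*q + 140*I*q + 56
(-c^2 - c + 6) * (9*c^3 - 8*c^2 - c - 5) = -9*c^5 - c^4 + 63*c^3 - 42*c^2 - c - 30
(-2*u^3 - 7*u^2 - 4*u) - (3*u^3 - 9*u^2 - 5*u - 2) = -5*u^3 + 2*u^2 + u + 2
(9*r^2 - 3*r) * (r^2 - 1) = 9*r^4 - 3*r^3 - 9*r^2 + 3*r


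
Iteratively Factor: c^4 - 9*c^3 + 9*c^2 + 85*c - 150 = (c - 2)*(c^3 - 7*c^2 - 5*c + 75) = (c - 5)*(c - 2)*(c^2 - 2*c - 15) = (c - 5)*(c - 2)*(c + 3)*(c - 5)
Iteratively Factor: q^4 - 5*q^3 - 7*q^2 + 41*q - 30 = (q - 1)*(q^3 - 4*q^2 - 11*q + 30) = (q - 2)*(q - 1)*(q^2 - 2*q - 15) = (q - 2)*(q - 1)*(q + 3)*(q - 5)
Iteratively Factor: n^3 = (n)*(n^2) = n^2*(n)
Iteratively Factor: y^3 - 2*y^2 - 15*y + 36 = (y + 4)*(y^2 - 6*y + 9) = (y - 3)*(y + 4)*(y - 3)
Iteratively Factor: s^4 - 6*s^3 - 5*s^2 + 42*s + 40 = (s + 1)*(s^3 - 7*s^2 + 2*s + 40) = (s - 4)*(s + 1)*(s^2 - 3*s - 10) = (s - 5)*(s - 4)*(s + 1)*(s + 2)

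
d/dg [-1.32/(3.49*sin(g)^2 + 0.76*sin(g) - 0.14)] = (9.2136*sin(g) + 1.0032)*cos(g)/(3.49*sin(g)^2 + 0.76*sin(g) - 0.14)^2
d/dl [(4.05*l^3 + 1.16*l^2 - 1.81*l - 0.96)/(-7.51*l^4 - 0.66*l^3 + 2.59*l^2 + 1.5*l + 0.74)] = (30.4155*l^6 + 17.4232*l^5 - 29.5242*l^4 - 19.0776*l^3 + 13.5181*l^2 + 6.6896*l + 0.1006)/(56.4001*l^8 + 9.9132*l^7 - 38.4662*l^6 - 25.9488*l^5 - 6.3867*l^4 + 6.7932*l^3 + 6.0832*l^2 + 2.22*l + 0.5476)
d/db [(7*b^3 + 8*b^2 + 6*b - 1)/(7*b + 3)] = (98*b^3 + 119*b^2 + 48*b + 25)/(49*b^2 + 42*b + 9)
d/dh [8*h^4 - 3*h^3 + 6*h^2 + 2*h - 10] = 32*h^3 - 9*h^2 + 12*h + 2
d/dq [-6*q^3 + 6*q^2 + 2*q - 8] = -18*q^2 + 12*q + 2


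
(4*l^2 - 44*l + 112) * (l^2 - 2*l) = 4*l^4 - 52*l^3 + 200*l^2 - 224*l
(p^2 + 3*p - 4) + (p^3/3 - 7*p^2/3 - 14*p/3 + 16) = p^3/3 - 4*p^2/3 - 5*p/3 + 12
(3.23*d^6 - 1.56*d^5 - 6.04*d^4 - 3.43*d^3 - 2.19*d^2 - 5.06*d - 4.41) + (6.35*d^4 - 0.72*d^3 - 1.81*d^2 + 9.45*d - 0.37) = 3.23*d^6 - 1.56*d^5 + 0.31*d^4 - 4.15*d^3 - 4.0*d^2 + 4.39*d - 4.78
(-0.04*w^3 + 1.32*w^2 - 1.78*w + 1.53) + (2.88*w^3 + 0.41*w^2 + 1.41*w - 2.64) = 2.84*w^3 + 1.73*w^2 - 0.37*w - 1.11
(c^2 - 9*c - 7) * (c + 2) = c^3 - 7*c^2 - 25*c - 14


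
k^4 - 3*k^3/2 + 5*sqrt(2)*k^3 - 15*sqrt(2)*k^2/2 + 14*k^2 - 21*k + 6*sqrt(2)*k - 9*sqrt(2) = (k - 3/2)*(k + sqrt(2))^2*(k + 3*sqrt(2))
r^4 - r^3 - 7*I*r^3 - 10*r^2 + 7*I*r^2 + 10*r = r*(r - 1)*(r - 5*I)*(r - 2*I)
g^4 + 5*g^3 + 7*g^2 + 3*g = g*(g + 1)^2*(g + 3)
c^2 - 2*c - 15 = (c - 5)*(c + 3)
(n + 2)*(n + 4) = n^2 + 6*n + 8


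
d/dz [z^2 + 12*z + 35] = 2*z + 12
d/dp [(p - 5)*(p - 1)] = 2*p - 6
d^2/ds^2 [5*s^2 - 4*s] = 10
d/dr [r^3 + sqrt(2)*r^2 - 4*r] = 3*r^2 + 2*sqrt(2)*r - 4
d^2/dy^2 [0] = 0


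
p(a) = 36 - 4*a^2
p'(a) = -8*a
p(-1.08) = 31.33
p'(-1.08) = 8.64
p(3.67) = -17.88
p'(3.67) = -29.36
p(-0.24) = 35.77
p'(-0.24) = 1.92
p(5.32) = -77.21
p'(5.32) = -42.56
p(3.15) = -3.69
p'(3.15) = -25.20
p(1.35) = 28.71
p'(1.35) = -10.80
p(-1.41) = 28.05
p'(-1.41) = 11.28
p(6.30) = -122.76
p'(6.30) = -50.40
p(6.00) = -108.00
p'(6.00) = -48.00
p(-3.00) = 0.00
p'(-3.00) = 24.00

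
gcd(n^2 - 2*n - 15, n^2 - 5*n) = n - 5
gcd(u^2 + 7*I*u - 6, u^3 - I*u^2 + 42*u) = u + 6*I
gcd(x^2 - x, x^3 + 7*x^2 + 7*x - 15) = x - 1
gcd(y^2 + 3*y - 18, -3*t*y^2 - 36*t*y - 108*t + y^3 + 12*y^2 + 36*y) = y + 6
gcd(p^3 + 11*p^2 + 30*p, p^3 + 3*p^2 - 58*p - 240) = p^2 + 11*p + 30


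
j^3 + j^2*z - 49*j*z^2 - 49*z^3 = (j - 7*z)*(j + z)*(j + 7*z)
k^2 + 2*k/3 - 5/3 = (k - 1)*(k + 5/3)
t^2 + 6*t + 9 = (t + 3)^2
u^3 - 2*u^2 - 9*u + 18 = (u - 3)*(u - 2)*(u + 3)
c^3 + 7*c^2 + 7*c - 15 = (c - 1)*(c + 3)*(c + 5)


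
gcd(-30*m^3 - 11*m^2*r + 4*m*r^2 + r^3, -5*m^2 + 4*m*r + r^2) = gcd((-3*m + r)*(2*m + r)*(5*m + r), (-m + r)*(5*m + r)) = 5*m + r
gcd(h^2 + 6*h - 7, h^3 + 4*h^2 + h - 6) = h - 1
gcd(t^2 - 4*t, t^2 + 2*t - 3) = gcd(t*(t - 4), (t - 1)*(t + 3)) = 1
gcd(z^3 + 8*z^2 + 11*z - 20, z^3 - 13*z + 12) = z^2 + 3*z - 4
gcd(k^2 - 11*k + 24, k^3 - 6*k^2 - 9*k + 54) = k - 3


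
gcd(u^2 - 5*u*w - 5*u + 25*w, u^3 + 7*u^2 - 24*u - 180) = u - 5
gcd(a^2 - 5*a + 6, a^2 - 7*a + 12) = a - 3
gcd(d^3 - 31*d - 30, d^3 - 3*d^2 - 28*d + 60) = d^2 - d - 30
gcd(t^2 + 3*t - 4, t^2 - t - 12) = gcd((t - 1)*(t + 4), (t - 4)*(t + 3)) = 1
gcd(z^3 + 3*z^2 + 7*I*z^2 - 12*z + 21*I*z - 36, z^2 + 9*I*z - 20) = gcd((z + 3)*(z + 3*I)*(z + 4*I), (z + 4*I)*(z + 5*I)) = z + 4*I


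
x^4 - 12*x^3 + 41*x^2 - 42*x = x*(x - 7)*(x - 3)*(x - 2)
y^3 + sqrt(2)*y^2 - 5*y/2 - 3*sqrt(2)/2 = (y - sqrt(2))*(y + sqrt(2)/2)*(y + 3*sqrt(2)/2)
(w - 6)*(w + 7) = w^2 + w - 42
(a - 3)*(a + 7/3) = a^2 - 2*a/3 - 7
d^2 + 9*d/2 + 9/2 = (d + 3/2)*(d + 3)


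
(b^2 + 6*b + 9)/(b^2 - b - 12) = (b + 3)/(b - 4)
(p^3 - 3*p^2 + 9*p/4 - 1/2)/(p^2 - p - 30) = (-p^3 + 3*p^2 - 9*p/4 + 1/2)/(-p^2 + p + 30)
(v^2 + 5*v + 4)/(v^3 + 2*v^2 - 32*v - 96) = (v + 1)/(v^2 - 2*v - 24)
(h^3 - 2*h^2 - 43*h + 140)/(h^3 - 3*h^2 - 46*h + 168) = (h - 5)/(h - 6)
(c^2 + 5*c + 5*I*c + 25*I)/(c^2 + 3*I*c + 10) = (c + 5)/(c - 2*I)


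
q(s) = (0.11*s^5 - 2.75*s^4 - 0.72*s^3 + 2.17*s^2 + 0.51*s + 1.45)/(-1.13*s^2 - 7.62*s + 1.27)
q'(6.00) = 12.01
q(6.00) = 32.67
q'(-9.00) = 118.71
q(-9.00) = 1099.66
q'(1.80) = 2.57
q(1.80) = 1.34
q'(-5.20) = 268.47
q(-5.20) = -219.58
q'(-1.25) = 1.53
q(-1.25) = -0.16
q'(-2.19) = 7.82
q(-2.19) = -4.03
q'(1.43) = 1.83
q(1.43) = 0.53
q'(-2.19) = 7.82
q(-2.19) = -4.03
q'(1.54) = 2.04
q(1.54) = 0.74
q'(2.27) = 3.63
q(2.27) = 2.79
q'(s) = (2.26*s + 7.62)*(0.11*s^5 - 2.75*s^4 - 0.72*s^3 + 2.17*s^2 + 0.51*s + 1.45)/(-1.13*s^2 - 7.62*s + 1.27)^2 + (0.55*s^4 - 11.0*s^3 - 2.16*s^2 + 4.34*s + 0.51)/(-1.13*s^2 - 7.62*s + 1.27)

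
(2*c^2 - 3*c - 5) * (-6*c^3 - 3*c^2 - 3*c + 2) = -12*c^5 + 12*c^4 + 33*c^3 + 28*c^2 + 9*c - 10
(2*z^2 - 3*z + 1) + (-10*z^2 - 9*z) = -8*z^2 - 12*z + 1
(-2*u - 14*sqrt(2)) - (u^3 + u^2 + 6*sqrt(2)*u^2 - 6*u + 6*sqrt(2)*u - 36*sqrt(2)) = -u^3 - 6*sqrt(2)*u^2 - u^2 - 6*sqrt(2)*u + 4*u + 22*sqrt(2)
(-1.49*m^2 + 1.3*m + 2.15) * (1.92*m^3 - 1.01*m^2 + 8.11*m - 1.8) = -2.8608*m^5 + 4.0009*m^4 - 9.2689*m^3 + 11.0535*m^2 + 15.0965*m - 3.87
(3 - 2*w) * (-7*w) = 14*w^2 - 21*w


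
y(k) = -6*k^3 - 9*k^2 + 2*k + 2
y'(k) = -18*k^2 - 18*k + 2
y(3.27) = -297.49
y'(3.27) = -249.33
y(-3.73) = 180.69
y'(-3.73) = -181.29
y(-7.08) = 1666.07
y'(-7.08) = -772.84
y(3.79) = -446.34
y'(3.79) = -324.77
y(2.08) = -86.77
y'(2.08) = -113.32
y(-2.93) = 69.80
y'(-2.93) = -99.79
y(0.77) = -4.54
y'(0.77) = -22.53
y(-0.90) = -2.72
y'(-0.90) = 3.62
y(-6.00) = 962.00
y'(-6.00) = -538.00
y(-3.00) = 77.00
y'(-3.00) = -106.00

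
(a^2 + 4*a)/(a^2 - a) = (a + 4)/(a - 1)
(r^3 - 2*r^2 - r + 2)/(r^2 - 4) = (r^2 - 1)/(r + 2)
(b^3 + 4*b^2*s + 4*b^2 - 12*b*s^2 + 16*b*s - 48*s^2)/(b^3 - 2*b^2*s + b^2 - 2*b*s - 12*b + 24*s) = (b + 6*s)/(b - 3)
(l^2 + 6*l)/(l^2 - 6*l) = (l + 6)/(l - 6)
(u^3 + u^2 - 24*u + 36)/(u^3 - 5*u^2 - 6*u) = (-u^3 - u^2 + 24*u - 36)/(u*(-u^2 + 5*u + 6))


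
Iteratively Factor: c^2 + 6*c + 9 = (c + 3)*(c + 3)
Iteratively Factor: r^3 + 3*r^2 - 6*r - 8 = (r - 2)*(r^2 + 5*r + 4) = (r - 2)*(r + 4)*(r + 1)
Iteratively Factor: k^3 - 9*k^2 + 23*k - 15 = (k - 5)*(k^2 - 4*k + 3) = (k - 5)*(k - 3)*(k - 1)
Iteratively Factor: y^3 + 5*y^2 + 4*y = (y + 4)*(y^2 + y) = y*(y + 4)*(y + 1)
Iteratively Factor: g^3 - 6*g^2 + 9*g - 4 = (g - 1)*(g^2 - 5*g + 4) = (g - 4)*(g - 1)*(g - 1)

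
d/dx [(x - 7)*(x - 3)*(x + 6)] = 3*x^2 - 8*x - 39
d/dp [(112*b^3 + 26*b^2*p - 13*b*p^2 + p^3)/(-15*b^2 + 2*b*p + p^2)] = (-614*b^4 + 166*b^3*p - 97*b^2*p^2 + 4*b*p^3 + p^4)/(225*b^4 - 60*b^3*p - 26*b^2*p^2 + 4*b*p^3 + p^4)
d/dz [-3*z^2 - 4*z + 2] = -6*z - 4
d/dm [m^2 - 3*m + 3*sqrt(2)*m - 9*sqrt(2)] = 2*m - 3 + 3*sqrt(2)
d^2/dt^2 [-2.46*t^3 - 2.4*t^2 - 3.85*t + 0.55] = -14.76*t - 4.8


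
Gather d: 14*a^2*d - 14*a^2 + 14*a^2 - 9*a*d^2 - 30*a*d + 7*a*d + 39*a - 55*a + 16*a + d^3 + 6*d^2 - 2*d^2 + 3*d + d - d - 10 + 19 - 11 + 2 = d^3 + d^2*(4 - 9*a) + d*(14*a^2 - 23*a + 3)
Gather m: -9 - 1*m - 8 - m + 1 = -2*m - 16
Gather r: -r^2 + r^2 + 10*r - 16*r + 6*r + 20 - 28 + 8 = 0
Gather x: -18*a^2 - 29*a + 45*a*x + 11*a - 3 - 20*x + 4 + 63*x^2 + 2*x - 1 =-18*a^2 - 18*a + 63*x^2 + x*(45*a - 18)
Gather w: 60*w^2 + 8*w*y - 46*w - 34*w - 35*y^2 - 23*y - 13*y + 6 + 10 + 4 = 60*w^2 + w*(8*y - 80) - 35*y^2 - 36*y + 20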